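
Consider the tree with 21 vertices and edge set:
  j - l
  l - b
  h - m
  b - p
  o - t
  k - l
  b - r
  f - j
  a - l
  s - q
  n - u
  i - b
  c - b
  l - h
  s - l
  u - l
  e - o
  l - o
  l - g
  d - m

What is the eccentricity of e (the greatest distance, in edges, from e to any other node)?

5

Distances from e peak at 5, attained at d.
e–o–l–h–m–d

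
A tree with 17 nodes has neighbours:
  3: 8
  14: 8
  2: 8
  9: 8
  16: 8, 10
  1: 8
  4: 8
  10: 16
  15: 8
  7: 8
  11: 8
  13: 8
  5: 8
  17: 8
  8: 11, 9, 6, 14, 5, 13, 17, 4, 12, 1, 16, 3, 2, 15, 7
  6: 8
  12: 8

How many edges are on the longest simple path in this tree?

3

Starting from 10, a farthest node is 17 at distance 3.
One longest path: 10 - 16 - 8 - 17.
So the diameter is 3.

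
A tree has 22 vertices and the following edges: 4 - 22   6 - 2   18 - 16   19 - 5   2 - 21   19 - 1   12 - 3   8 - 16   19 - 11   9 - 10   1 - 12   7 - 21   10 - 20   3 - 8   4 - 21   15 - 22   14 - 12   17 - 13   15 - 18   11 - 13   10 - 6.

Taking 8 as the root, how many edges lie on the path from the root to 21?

6

Climbing from 21 to the root: 21 → 4 → 22 → 15 → 18 → 16 → 8. That's 6 steps.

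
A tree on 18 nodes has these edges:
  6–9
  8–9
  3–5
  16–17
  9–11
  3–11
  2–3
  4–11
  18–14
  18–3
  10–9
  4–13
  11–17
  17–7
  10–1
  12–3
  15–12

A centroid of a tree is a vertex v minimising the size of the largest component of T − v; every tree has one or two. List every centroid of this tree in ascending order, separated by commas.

11

Removing 11 splits the tree into components of sizes 7, 5, 3, 2; the largest is 7 ≤ ⌊18/2⌋ = 9.
No neighbour of 11 does as well, so 11 is the unique centroid.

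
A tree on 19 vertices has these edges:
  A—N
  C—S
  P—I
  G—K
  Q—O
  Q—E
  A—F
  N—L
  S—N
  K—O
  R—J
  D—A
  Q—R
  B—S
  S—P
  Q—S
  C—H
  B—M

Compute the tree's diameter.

7

BFS from F reaches G last, at distance 7; BFS from G confirms no node is farther.
Path: F – A – N – S – Q – O – K – G.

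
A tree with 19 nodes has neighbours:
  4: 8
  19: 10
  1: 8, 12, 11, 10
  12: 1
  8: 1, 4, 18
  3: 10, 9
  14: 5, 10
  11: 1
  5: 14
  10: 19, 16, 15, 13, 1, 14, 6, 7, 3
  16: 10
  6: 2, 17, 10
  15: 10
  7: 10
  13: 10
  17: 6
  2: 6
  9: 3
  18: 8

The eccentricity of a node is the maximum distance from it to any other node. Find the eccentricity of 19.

The node farthest from 19 is 18 (4 also at distance 4), via 19-10-1-8-18 — 4 edges.

4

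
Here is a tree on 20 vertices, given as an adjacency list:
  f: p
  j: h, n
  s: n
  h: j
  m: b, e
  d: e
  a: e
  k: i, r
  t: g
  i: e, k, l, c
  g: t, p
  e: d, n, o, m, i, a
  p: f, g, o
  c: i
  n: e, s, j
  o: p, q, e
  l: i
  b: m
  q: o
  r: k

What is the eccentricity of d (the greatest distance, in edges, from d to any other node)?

5

The node farthest from d is t, via d–e–o–p–g–t — 5 edges.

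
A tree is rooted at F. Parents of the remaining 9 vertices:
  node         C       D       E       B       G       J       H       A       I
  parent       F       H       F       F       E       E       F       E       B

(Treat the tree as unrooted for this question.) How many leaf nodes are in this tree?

The leaves are A, C, D, G, I, J.
That is 6 leaves.

6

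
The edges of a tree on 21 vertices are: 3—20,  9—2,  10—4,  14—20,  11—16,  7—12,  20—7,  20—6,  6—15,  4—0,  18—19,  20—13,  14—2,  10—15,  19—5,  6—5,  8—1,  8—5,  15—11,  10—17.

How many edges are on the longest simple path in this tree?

A longest path is 9 – 2 – 14 – 20 – 6 – 15 – 10 – 4 – 0, with 8 edges.

8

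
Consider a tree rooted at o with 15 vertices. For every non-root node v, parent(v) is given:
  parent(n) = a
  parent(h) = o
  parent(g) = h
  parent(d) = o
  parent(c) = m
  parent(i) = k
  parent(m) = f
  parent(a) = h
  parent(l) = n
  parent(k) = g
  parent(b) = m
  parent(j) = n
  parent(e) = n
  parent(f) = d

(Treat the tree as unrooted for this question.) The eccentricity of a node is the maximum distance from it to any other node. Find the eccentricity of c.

The node farthest from c is i (l, j, e also at distance 8), via c-m-f-d-o-h-g-k-i — 8 edges.

8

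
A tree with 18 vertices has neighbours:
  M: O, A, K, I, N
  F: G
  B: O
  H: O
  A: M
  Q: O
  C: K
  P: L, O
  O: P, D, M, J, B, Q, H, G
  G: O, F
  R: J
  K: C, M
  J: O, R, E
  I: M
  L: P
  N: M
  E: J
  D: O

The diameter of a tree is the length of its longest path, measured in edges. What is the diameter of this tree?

Starting from C, a farthest node is L at distance 5.
One longest path: C – K – M – O – P – L.
So the diameter is 5.

5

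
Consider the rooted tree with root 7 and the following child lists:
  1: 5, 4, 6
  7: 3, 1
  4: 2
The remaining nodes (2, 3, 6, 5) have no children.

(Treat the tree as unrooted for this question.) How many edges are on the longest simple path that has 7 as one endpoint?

A farthest node from 7 is 2.
The path 7 – 1 – 4 – 2 has 3 edges.

3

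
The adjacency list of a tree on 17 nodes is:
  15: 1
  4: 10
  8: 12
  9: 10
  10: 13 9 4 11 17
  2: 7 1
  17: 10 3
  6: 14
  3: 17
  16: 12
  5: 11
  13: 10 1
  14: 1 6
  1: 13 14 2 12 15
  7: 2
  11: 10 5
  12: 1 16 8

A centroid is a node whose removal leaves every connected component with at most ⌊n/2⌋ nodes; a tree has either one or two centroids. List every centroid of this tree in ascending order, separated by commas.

1

Delete 1: the remaining components have sizes 8, 3, 2, 2, 1. Max 8 ≤ 8, so 1 is a centroid.
No neighbour of 1 does as well, so 1 is the unique centroid.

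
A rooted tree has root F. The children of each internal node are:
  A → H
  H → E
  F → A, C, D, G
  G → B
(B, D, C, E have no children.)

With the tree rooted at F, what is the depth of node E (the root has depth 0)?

Climbing from E to the root: E – H – A – F. That's 3 steps.

3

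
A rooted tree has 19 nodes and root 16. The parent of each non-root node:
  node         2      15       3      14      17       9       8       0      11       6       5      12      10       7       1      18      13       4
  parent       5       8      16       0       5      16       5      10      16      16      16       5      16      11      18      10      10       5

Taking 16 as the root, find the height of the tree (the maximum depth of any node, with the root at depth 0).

The longest root-to-leaf path is 16-5-8-15 (3 edges).

3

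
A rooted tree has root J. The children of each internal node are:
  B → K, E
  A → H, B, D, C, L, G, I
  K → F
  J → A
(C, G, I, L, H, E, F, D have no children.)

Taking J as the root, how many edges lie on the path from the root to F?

Path from J to F: J → A → B → K → F, which has 4 edges.

4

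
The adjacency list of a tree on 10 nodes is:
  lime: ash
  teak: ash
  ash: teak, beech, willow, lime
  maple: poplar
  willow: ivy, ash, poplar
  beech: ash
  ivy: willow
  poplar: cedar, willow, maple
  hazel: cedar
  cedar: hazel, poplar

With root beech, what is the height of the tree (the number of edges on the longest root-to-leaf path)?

5

hazel sits deepest: beech–ash–willow–poplar–cedar–hazel — 5 edges from the root.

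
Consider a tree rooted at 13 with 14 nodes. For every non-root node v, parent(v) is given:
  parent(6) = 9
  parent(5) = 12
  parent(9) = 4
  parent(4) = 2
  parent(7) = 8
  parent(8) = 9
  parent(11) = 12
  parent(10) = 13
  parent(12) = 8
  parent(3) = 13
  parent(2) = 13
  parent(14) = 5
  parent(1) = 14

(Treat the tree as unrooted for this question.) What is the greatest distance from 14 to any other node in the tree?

8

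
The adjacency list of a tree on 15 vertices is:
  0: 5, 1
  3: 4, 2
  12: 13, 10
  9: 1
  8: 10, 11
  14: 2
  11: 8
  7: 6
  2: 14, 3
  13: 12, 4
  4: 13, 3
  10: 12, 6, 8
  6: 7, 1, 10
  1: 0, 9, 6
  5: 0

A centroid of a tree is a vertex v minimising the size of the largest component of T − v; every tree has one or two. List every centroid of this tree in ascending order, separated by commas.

If 10 is removed the pieces have sizes 6, 6, 2, all ≤ ⌊15/2⌋ = 7.
Every other node leaves some component of size > 7, so the centroid is unique.

10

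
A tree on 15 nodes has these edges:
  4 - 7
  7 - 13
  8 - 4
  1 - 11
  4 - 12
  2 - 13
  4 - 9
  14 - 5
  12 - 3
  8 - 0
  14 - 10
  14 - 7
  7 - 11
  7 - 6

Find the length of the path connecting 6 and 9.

6 – 7 – 4 – 9: 3 edges.

3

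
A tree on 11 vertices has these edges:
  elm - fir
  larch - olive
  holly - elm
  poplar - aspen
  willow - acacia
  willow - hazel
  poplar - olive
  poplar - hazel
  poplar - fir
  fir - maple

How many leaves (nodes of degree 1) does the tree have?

5

Degree-1 nodes: acacia, aspen, holly, larch, maple — 5 of them.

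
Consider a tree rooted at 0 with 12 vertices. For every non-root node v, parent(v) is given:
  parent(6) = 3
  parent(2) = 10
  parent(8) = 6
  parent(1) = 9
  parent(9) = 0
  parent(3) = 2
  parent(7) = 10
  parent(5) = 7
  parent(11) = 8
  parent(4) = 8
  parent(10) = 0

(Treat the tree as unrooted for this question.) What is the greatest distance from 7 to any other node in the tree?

6

Distances from 7 peak at 6, attained at 4 (11 also at distance 6).
7-10-2-3-6-8-4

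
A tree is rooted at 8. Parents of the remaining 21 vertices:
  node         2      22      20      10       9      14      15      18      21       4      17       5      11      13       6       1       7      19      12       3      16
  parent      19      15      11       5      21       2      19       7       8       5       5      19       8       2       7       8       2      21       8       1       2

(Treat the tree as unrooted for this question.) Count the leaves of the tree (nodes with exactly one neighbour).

Exactly 13 nodes have a single neighbour: 3, 4, 6, 9, 10, 12, 13, 14, 16, 17, 18, 20, 22.

13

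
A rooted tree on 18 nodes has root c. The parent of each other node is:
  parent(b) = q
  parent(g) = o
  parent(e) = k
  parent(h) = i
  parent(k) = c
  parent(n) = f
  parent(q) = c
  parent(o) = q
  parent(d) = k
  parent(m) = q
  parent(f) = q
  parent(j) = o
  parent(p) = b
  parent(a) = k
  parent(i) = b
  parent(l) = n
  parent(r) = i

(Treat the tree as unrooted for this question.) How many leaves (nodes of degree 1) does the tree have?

10

Exactly 10 nodes have a single neighbour: a, d, e, g, h, j, l, m, p, r.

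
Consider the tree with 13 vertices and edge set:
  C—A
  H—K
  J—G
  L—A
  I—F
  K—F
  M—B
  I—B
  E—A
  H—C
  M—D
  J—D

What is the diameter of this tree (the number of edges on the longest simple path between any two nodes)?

Starting from L, a farthest node is G at distance 11.
One longest path: L - A - C - H - K - F - I - B - M - D - J - G.
So the diameter is 11.

11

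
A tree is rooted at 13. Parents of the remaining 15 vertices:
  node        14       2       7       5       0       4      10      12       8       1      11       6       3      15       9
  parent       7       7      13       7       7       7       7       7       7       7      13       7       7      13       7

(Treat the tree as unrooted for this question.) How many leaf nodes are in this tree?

Exactly 14 nodes have a single neighbour: 0, 1, 2, 3, 4, 5, 6, 8, 9, 10, 11, 12, 14, 15.

14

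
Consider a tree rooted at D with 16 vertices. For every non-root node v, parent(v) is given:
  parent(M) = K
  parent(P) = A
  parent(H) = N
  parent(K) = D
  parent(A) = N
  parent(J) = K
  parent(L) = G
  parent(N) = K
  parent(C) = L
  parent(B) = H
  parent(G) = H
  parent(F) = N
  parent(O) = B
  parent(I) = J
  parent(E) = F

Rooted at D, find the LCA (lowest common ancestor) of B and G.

H

Ancestors of B (toward the root): B, H, N, K, D.
Ancestors of G: G, H, N, K, D.
The deepest node appearing in both lists is H.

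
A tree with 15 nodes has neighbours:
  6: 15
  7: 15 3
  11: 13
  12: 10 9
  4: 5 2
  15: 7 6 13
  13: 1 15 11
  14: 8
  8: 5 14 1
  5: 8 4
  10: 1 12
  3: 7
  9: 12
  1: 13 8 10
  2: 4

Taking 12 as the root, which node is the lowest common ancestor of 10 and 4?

Ancestors of 10 (toward the root): 10, 12.
Ancestors of 4: 4, 5, 8, 1, 10, 12.
The deepest node appearing in both lists is 10.

10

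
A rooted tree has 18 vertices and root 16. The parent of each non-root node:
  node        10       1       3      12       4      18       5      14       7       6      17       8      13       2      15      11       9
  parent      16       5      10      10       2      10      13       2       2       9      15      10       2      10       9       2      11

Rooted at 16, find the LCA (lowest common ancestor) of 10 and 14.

10

Path 10→root: 10 16; path 14→root: 14 2 10 16.
First common node: 10.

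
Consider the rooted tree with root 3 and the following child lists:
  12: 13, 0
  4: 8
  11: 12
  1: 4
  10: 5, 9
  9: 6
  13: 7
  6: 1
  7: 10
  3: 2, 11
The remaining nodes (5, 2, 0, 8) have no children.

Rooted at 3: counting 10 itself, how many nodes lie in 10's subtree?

Descendants of 10 (including itself): 10, 9, 5, 6, 1, 4, 8. That's 7.

7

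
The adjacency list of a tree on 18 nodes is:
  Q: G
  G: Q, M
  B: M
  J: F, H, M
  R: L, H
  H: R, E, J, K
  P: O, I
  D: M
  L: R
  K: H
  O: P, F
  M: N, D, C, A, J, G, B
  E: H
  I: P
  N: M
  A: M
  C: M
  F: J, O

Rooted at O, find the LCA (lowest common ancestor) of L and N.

Ancestors of L (toward the root): L, R, H, J, F, O.
Ancestors of N: N, M, J, F, O.
The deepest node appearing in both lists is J.

J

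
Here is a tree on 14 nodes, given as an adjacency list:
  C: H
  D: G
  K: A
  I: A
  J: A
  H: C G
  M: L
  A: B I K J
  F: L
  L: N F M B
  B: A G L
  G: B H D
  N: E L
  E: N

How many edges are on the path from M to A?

3

Walking from M: M - L - B - A. Length 3.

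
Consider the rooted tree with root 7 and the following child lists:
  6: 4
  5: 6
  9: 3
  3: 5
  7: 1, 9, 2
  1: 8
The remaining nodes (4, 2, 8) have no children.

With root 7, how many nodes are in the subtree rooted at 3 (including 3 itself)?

4

3's subtree: {3, 5, 6, 4}, size 4.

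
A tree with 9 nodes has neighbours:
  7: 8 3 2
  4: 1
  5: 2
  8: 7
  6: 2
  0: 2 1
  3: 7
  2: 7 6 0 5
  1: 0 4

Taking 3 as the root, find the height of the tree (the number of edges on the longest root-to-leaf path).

4 sits deepest: 3 – 7 – 2 – 0 – 1 – 4 — 5 edges from the root.

5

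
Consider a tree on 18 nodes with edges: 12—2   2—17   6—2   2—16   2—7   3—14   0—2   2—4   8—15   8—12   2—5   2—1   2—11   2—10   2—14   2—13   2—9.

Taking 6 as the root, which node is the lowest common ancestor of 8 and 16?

Path 8→root: 8 12 2 6; path 16→root: 16 2 6.
First common node: 2.

2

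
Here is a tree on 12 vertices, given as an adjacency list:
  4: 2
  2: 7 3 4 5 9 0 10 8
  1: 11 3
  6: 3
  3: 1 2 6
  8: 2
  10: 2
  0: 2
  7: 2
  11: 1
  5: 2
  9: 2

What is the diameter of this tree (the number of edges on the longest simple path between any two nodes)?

4

BFS from 11 reaches 10 last, at distance 4; BFS from 10 confirms no node is farther.
Path: 11 – 1 – 3 – 2 – 10.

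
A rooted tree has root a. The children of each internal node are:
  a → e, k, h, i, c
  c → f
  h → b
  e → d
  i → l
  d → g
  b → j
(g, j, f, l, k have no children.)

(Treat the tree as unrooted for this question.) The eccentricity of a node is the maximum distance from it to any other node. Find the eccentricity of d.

A farthest node from d is j.
The path d–e–a–h–b–j has 5 edges.

5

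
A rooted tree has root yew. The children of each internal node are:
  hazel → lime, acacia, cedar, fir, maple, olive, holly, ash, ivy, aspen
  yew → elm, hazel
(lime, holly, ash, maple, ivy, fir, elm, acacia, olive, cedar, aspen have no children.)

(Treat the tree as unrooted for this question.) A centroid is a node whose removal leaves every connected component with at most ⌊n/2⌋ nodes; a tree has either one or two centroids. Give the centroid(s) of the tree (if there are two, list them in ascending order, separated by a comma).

hazel

If hazel is removed the pieces have sizes 2, 1, 1, 1, 1, 1, 1, 1, 1, 1, 1, all ≤ ⌊13/2⌋ = 6.
Every other node leaves some component of size > 6, so the centroid is unique.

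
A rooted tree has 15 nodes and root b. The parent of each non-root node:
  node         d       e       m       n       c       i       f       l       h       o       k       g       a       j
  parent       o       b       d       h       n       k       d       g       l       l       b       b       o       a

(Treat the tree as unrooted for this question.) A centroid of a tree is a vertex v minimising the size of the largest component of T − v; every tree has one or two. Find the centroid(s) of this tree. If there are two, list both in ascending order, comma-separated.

l

If l is removed the pieces have sizes 6, 5, 3, all ≤ ⌊15/2⌋ = 7.
Every other node leaves some component of size > 7, so the centroid is unique.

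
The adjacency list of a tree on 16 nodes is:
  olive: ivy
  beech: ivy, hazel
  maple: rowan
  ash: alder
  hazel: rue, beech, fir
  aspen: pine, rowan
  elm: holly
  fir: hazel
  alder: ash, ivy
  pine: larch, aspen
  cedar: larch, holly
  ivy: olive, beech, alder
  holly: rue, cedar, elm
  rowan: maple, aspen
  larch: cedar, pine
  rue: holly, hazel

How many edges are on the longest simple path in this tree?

12

BFS from maple reaches ash last, at distance 12; BFS from ash confirms no node is farther.
Path: maple – rowan – aspen – pine – larch – cedar – holly – rue – hazel – beech – ivy – alder – ash.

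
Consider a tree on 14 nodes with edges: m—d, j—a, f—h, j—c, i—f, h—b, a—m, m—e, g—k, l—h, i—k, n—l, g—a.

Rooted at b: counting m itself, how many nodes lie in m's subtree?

The subtree rooted at m contains: m, e, d — 3 nodes.

3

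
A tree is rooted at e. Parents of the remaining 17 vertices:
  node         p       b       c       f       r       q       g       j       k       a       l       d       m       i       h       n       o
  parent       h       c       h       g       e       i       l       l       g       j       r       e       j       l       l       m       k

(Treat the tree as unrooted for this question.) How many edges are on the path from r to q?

3

Walking from r: r–l–i–q. Length 3.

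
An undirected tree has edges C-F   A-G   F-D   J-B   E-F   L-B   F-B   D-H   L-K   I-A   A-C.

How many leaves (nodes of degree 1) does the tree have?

Exactly 6 nodes have a single neighbour: E, G, H, I, J, K.

6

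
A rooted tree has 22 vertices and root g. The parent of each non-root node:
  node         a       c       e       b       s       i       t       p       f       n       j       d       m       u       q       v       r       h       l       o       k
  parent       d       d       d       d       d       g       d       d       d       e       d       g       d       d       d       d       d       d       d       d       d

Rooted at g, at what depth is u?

2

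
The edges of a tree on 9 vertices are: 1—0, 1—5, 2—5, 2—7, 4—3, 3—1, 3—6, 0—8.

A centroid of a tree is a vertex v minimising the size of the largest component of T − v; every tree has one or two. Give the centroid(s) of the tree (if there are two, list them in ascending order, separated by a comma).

1

Removing 1 splits the tree into components of sizes 3, 3, 2; the largest is 3 ≤ ⌊9/2⌋ = 4.
Every other node leaves some component of size > 4, so the centroid is unique.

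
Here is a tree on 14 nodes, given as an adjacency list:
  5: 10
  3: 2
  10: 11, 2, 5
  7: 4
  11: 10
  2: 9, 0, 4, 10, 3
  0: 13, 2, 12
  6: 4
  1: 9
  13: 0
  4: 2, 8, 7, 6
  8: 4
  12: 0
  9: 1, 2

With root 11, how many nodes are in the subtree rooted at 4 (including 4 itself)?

4

The subtree rooted at 4 contains: 4, 8, 6, 7 — 4 nodes.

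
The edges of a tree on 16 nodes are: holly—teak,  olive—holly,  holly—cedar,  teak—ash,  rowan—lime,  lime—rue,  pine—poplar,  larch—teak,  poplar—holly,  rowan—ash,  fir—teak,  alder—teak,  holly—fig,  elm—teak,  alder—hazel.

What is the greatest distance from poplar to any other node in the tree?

6

The node farthest from poplar is rue, via poplar – holly – teak – ash – rowan – lime – rue — 6 edges.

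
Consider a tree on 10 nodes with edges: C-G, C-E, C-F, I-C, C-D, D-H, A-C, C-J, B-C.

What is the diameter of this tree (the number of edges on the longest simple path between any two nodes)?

3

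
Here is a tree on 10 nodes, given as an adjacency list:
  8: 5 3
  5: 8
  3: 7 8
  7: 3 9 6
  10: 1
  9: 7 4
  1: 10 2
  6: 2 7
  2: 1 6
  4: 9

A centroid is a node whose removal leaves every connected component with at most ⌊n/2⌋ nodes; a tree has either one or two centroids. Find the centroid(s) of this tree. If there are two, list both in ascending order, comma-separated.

7

Removing 7 splits the tree into components of sizes 4, 3, 2; the largest is 4 ≤ ⌊10/2⌋ = 5.
No neighbour of 7 does as well, so 7 is the unique centroid.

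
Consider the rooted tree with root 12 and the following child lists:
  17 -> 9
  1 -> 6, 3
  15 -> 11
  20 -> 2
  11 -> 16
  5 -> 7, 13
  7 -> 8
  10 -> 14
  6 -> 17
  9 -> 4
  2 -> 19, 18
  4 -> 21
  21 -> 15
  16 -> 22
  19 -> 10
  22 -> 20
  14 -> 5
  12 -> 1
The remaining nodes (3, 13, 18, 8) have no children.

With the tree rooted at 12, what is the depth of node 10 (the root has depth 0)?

14

Climbing from 10 to the root: 10 → 19 → 2 → 20 → 22 → 16 → 11 → 15 → 21 → 4 → 9 → 17 → 6 → 1 → 12. That's 14 steps.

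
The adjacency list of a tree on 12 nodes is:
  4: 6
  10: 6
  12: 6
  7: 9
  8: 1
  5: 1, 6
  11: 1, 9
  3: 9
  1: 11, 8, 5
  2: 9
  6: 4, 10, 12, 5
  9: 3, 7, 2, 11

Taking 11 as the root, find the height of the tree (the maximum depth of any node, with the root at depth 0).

The longest root-to-leaf path is 11–1–5–6–12 (4 edges).

4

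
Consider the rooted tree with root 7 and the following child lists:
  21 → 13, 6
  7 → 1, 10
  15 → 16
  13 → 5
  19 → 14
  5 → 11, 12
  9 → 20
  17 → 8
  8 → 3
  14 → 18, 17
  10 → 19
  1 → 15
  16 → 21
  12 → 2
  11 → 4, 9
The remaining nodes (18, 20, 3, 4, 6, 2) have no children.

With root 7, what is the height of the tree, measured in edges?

9

A deepest node is 20, reached by 7-1-15-16-21-13-5-11-9-20.
That path has 9 edges, so the height is 9.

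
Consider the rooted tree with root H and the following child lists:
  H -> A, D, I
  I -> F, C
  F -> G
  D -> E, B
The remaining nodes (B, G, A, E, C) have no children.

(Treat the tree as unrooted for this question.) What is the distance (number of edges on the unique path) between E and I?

3

E - D - H - I: 3 edges.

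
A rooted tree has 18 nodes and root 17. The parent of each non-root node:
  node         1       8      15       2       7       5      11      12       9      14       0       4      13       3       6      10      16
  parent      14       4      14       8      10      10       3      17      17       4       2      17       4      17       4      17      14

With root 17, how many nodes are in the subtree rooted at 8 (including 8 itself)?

Descendants of 8 (including itself): 8, 2, 0. That's 3.

3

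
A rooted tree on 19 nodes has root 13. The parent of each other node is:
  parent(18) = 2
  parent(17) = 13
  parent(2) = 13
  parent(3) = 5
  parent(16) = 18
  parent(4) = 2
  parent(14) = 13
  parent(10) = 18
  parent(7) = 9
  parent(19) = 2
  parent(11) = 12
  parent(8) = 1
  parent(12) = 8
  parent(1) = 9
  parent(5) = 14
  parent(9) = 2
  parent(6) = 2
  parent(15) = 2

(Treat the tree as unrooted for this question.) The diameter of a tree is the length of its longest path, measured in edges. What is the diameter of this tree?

9

Starting from 11, a farthest node is 3 at distance 9.
One longest path: 11 - 12 - 8 - 1 - 9 - 2 - 13 - 14 - 5 - 3.
So the diameter is 9.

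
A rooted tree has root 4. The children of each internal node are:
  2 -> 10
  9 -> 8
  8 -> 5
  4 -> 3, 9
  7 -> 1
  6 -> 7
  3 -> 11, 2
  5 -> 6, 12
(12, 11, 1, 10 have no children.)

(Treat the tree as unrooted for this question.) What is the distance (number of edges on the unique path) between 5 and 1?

3

5 - 6 - 7 - 1: 3 edges.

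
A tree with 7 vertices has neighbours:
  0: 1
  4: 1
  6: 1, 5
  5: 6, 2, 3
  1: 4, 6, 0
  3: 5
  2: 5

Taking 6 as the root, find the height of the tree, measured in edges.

2

3 sits deepest: 6–5–3 — 2 edges from the root.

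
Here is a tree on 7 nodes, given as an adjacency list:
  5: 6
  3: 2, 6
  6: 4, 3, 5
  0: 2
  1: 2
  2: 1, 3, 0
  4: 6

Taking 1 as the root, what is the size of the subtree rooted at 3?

4

The subtree rooted at 3 contains: 3, 6, 4, 5 — 4 nodes.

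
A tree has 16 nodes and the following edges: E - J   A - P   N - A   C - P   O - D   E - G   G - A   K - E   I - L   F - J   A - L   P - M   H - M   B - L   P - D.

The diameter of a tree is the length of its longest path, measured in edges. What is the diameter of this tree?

7

Starting from O, a farthest node is F at distance 7.
One longest path: O-D-P-A-G-E-J-F.
So the diameter is 7.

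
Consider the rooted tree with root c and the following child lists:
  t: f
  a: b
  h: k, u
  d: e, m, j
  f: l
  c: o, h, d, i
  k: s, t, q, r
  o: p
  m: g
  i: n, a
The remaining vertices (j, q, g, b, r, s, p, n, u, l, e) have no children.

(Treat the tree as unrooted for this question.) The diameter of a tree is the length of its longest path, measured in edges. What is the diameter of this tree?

8

Starting from g, a farthest node is l at distance 8.
One longest path: g - m - d - c - h - k - t - f - l.
So the diameter is 8.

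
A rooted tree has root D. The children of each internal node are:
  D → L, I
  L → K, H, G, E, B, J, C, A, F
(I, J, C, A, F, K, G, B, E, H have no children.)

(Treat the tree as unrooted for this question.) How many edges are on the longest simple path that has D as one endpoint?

A farthest node from D is G (H, K, E, A, F, J, C, B also at distance 2).
The path D–L–G has 2 edges.

2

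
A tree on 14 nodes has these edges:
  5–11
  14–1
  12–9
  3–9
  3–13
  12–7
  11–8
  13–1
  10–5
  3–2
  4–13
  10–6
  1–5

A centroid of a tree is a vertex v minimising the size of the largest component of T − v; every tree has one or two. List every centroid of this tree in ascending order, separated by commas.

Removing 13 splits the tree into components of sizes 7, 5, 1; the largest is 7 ≤ ⌊14/2⌋ = 7.
1 is adjacent to 13 and is also a centroid (the largest component after removing it is likewise 7).

1, 13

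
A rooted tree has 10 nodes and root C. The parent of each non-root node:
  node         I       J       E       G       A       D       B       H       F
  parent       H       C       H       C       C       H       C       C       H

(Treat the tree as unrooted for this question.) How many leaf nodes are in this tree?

Exactly 8 nodes have a single neighbour: A, B, D, E, F, G, I, J.

8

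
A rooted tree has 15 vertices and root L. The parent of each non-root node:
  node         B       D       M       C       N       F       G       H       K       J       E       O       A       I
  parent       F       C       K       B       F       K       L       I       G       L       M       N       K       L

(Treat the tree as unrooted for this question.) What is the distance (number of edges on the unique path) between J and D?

Walking from J: J - L - G - K - F - B - C - D. Length 7.

7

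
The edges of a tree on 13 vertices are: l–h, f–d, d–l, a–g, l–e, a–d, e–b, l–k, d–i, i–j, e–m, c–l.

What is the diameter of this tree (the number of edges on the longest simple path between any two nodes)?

Starting from g, a farthest node is b at distance 5.
One longest path: g–a–d–l–e–b.
So the diameter is 5.

5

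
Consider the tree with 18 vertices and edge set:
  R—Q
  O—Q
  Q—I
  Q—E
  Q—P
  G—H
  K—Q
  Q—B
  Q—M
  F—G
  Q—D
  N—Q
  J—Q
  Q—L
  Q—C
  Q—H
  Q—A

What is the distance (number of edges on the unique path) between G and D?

G – H – Q – D: 3 edges.

3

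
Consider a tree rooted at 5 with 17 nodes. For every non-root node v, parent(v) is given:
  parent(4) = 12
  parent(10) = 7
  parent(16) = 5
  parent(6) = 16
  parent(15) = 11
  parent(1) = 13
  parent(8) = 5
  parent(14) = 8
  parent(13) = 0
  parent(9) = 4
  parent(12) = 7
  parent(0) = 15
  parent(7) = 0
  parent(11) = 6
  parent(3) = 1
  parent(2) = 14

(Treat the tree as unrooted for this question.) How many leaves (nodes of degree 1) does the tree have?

4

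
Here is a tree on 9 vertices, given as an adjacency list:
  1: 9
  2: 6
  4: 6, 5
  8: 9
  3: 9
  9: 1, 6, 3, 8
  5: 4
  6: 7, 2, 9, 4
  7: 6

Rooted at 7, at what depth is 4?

7 → 6 → 4 — 2 edges.

2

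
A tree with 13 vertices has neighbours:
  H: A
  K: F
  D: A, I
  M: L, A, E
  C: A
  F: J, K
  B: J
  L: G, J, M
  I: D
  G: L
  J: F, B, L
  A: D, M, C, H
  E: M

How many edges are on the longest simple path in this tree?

Starting from I, a farthest node is K at distance 7.
One longest path: I - D - A - M - L - J - F - K.
So the diameter is 7.

7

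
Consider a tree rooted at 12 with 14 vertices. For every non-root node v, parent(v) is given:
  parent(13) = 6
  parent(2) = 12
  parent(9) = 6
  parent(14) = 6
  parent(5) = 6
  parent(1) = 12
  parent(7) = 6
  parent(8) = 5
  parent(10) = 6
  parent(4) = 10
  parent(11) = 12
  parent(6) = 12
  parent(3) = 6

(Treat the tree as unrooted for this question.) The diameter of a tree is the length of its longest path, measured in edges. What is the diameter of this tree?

4

A longest path is 4–10–6–12–1, with 4 edges.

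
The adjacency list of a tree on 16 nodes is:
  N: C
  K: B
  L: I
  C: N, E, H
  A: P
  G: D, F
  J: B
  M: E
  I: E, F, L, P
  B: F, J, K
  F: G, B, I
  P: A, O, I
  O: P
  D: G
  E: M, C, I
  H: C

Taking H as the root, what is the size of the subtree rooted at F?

F's subtree: {F, B, G, K, J, D}, size 6.

6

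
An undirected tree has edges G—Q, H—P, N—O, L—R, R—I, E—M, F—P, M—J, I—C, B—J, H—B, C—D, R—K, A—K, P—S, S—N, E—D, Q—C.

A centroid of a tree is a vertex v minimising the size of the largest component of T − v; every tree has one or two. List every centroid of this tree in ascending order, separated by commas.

E

Delete E: the remaining components have sizes 9, 9. Max 9 ≤ 9, so E is a centroid.
No neighbour of E does as well, so E is the unique centroid.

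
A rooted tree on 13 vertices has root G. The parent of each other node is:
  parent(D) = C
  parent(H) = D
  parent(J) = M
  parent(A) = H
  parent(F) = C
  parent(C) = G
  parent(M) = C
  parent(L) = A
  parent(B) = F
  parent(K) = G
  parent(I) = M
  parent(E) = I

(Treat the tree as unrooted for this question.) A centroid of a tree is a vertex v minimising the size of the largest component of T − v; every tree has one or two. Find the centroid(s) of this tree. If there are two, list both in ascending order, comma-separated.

C

Delete C: the remaining components have sizes 4, 4, 2, 2. Max 4 ≤ 6, so C is a centroid.
Every other node leaves some component of size > 6, so the centroid is unique.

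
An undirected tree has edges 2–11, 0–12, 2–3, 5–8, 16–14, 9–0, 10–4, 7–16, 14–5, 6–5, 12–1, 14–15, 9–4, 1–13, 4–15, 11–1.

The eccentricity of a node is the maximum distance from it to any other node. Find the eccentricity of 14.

9

Distances from 14 peak at 9, attained at 3.
14 – 15 – 4 – 9 – 0 – 12 – 1 – 11 – 2 – 3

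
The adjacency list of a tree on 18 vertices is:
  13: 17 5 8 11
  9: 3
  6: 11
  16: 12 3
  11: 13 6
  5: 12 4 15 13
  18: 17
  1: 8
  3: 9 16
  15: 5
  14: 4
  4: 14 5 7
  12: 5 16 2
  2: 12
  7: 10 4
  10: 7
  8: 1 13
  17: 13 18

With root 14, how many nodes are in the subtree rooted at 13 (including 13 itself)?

13's subtree: {13, 17, 8, 11, 18, 1, 6}, size 7.

7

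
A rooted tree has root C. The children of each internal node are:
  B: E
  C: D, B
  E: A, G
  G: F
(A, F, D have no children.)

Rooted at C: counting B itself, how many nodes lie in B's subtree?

5

Descendants of B (including itself): B, E, A, G, F. That's 5.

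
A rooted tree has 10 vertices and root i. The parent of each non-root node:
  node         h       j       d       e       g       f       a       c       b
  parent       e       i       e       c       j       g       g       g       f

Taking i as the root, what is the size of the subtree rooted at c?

4

Descendants of c (including itself): c, e, d, h. That's 4.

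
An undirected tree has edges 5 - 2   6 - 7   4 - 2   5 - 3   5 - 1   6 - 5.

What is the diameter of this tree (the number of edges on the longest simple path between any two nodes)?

4

A longest path is 4–2–5–6–7, with 4 edges.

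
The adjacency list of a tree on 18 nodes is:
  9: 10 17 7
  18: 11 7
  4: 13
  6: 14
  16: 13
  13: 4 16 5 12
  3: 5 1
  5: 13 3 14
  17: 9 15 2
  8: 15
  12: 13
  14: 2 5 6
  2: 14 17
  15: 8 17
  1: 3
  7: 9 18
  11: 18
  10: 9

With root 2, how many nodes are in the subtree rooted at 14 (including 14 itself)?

9

14's subtree: {14, 5, 6, 13, 3, 12, 4, 16, 1}, size 9.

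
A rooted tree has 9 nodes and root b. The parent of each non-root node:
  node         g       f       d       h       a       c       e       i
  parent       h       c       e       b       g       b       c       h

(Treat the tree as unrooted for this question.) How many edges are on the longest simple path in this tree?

Starting from d, a farthest node is a at distance 6.
One longest path: d–e–c–b–h–g–a.
So the diameter is 6.

6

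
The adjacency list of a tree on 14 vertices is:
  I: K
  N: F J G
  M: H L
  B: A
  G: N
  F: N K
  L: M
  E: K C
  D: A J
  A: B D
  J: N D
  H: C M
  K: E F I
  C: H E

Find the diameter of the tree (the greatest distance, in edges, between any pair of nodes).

BFS from L reaches B last, at distance 11; BFS from B confirms no node is farther.
Path: L–M–H–C–E–K–F–N–J–D–A–B.

11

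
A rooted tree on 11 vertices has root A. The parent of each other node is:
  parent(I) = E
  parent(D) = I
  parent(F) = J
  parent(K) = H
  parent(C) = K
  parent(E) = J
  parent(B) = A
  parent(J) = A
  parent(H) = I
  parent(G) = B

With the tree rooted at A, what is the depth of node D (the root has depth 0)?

4

A–J–E–I–D — 4 edges.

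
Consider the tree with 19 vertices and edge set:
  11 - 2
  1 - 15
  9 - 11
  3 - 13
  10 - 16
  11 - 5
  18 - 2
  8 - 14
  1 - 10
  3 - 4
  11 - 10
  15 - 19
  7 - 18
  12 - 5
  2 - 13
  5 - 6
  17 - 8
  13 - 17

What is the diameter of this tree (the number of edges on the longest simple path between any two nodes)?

Starting from 19, a farthest node is 14 at distance 9.
One longest path: 19 - 15 - 1 - 10 - 11 - 2 - 13 - 17 - 8 - 14.
So the diameter is 9.

9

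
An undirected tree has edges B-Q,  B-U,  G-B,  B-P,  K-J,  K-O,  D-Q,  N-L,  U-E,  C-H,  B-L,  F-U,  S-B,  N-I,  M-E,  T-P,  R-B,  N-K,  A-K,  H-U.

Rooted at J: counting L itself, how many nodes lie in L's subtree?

15

Descendants of L (including itself): L, B, U, Q, G, R, P, S, E, F, H, D, T, M, C. That's 15.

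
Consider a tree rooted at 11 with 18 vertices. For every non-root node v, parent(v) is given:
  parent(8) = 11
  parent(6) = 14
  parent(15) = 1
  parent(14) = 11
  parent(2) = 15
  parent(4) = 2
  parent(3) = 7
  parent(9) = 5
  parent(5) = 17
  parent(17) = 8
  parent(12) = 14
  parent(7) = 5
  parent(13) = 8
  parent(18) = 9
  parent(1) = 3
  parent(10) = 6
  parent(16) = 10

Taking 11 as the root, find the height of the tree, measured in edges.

4 sits deepest: 11 – 8 – 17 – 5 – 7 – 3 – 1 – 15 – 2 – 4 — 9 edges from the root.

9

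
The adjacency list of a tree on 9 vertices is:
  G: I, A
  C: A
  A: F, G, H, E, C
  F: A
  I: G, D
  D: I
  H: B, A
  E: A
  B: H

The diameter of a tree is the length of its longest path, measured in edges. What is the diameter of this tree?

5

A longest path is D - I - G - A - H - B, with 5 edges.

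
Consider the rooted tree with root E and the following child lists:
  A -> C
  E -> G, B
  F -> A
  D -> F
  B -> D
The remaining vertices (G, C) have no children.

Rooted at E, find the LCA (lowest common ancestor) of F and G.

E

F's ancestor chain is F, D, B, E and G's is G, E; they first meet at E.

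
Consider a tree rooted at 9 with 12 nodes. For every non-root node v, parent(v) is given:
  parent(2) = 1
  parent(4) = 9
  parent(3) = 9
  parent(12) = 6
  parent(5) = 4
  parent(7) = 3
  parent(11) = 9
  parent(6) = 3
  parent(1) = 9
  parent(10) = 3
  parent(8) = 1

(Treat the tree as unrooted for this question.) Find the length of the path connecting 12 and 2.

5

12 - 6 - 3 - 9 - 1 - 2: 5 edges.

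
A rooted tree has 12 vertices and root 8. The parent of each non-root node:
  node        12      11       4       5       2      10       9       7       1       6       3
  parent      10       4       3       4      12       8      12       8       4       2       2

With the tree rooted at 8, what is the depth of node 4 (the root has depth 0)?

5

8 → 10 → 12 → 2 → 3 → 4 — 5 edges.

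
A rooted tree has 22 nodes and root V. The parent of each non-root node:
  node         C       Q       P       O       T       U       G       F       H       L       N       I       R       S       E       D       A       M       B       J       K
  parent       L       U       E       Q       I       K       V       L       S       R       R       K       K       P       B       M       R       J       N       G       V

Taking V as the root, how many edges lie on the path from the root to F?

Path from V to F: V–K–R–L–F, which has 4 edges.

4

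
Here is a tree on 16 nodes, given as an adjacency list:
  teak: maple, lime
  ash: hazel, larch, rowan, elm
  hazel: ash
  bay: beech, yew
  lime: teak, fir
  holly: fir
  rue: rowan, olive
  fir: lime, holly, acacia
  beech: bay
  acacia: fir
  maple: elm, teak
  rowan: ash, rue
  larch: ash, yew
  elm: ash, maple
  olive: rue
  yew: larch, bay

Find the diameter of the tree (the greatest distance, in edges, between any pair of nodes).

BFS from beech reaches acacia last, at distance 10; BFS from acacia confirms no node is farther.
Path: beech – bay – yew – larch – ash – elm – maple – teak – lime – fir – acacia.

10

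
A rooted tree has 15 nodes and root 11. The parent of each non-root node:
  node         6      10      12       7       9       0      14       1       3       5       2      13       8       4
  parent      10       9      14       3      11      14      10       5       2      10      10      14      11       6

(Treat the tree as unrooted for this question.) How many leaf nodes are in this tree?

7

Exactly 7 nodes have a single neighbour: 0, 1, 4, 7, 8, 12, 13.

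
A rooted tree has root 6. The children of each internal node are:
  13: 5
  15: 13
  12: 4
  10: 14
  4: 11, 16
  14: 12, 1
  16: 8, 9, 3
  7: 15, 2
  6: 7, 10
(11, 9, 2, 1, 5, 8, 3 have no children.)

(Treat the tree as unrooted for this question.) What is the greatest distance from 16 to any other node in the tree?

9

The node farthest from 16 is 5, via 16–4–12–14–10–6–7–15–13–5 — 9 edges.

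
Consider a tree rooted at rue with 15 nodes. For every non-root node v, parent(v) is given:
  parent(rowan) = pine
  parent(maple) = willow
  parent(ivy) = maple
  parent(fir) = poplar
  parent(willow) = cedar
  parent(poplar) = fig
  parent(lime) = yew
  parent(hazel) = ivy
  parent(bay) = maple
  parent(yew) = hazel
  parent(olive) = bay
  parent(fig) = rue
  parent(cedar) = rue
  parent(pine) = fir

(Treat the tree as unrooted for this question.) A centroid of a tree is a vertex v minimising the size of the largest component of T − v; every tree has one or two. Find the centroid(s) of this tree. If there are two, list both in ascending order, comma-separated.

willow

Delete willow: the remaining components have sizes 7, 7. Max 7 ≤ 7, so willow is a centroid.
No neighbour of willow does as well, so willow is the unique centroid.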